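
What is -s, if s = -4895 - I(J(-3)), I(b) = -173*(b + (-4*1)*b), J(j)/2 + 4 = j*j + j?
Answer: 6971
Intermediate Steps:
J(j) = -8 + 2*j + 2*j² (J(j) = -8 + 2*(j*j + j) = -8 + 2*(j² + j) = -8 + 2*(j + j²) = -8 + (2*j + 2*j²) = -8 + 2*j + 2*j²)
I(b) = 519*b (I(b) = -173*(b - 4*b) = -(-519)*b = 519*b)
s = -6971 (s = -4895 - 519*(-8 + 2*(-3) + 2*(-3)²) = -4895 - 519*(-8 - 6 + 2*9) = -4895 - 519*(-8 - 6 + 18) = -4895 - 519*4 = -4895 - 1*2076 = -4895 - 2076 = -6971)
-s = -1*(-6971) = 6971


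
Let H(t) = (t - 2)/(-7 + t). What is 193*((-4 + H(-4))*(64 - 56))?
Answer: -58672/11 ≈ -5333.8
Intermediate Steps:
H(t) = (-2 + t)/(-7 + t)
193*((-4 + H(-4))*(64 - 56)) = 193*((-4 + (-2 - 4)/(-7 - 4))*(64 - 56)) = 193*((-4 - 6/(-11))*8) = 193*((-4 - 1/11*(-6))*8) = 193*((-4 + 6/11)*8) = 193*(-38/11*8) = 193*(-304/11) = -58672/11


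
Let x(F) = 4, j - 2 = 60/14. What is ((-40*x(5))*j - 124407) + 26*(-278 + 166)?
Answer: -898273/7 ≈ -1.2832e+5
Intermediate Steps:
j = 44/7 (j = 2 + 60/14 = 2 + 60*(1/14) = 2 + 30/7 = 44/7 ≈ 6.2857)
((-40*x(5))*j - 124407) + 26*(-278 + 166) = (-40*4*(44/7) - 124407) + 26*(-278 + 166) = (-160*44/7 - 124407) + 26*(-112) = (-7040/7 - 124407) - 2912 = -877889/7 - 2912 = -898273/7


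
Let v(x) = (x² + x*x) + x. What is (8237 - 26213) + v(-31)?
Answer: -16085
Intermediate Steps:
v(x) = x + 2*x² (v(x) = (x² + x²) + x = 2*x² + x = x + 2*x²)
(8237 - 26213) + v(-31) = (8237 - 26213) - 31*(1 + 2*(-31)) = -17976 - 31*(1 - 62) = -17976 - 31*(-61) = -17976 + 1891 = -16085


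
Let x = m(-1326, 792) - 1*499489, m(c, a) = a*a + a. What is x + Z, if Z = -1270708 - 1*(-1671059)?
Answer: 528918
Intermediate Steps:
m(c, a) = a + a**2 (m(c, a) = a**2 + a = a + a**2)
Z = 400351 (Z = -1270708 + 1671059 = 400351)
x = 128567 (x = 792*(1 + 792) - 1*499489 = 792*793 - 499489 = 628056 - 499489 = 128567)
x + Z = 128567 + 400351 = 528918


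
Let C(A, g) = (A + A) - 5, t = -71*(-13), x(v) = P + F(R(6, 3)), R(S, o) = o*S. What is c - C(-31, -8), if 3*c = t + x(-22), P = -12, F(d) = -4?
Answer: 1108/3 ≈ 369.33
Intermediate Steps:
R(S, o) = S*o
x(v) = -16 (x(v) = -12 - 4 = -16)
t = 923
C(A, g) = -5 + 2*A (C(A, g) = 2*A - 5 = -5 + 2*A)
c = 907/3 (c = (923 - 16)/3 = (⅓)*907 = 907/3 ≈ 302.33)
c - C(-31, -8) = 907/3 - (-5 + 2*(-31)) = 907/3 - (-5 - 62) = 907/3 - 1*(-67) = 907/3 + 67 = 1108/3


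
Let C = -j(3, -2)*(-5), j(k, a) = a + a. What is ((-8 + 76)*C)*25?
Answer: -34000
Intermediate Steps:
j(k, a) = 2*a
C = -20 (C = -2*(-2)*(-5) = -1*(-4)*(-5) = 4*(-5) = -20)
((-8 + 76)*C)*25 = ((-8 + 76)*(-20))*25 = (68*(-20))*25 = -1360*25 = -34000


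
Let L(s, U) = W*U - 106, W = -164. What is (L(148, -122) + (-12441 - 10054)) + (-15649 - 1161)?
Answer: -19403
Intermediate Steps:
L(s, U) = -106 - 164*U (L(s, U) = -164*U - 106 = -106 - 164*U)
(L(148, -122) + (-12441 - 10054)) + (-15649 - 1161) = ((-106 - 164*(-122)) + (-12441 - 10054)) + (-15649 - 1161) = ((-106 + 20008) - 22495) - 16810 = (19902 - 22495) - 16810 = -2593 - 16810 = -19403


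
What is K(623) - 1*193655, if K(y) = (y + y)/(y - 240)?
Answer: -74168619/383 ≈ -1.9365e+5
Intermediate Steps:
K(y) = 2*y/(-240 + y) (K(y) = (2*y)/(-240 + y) = 2*y/(-240 + y))
K(623) - 1*193655 = 2*623/(-240 + 623) - 1*193655 = 2*623/383 - 193655 = 2*623*(1/383) - 193655 = 1246/383 - 193655 = -74168619/383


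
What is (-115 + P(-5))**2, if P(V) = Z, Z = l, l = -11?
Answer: 15876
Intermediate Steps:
Z = -11
P(V) = -11
(-115 + P(-5))**2 = (-115 - 11)**2 = (-126)**2 = 15876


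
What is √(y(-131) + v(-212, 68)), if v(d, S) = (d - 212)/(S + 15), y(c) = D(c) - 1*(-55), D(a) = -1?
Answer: √336814/83 ≈ 6.9922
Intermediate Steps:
y(c) = 54 (y(c) = -1 - 1*(-55) = -1 + 55 = 54)
v(d, S) = (-212 + d)/(15 + S)
√(y(-131) + v(-212, 68)) = √(54 + (-212 - 212)/(15 + 68)) = √(54 - 424/83) = √(4058/83) = √336814/83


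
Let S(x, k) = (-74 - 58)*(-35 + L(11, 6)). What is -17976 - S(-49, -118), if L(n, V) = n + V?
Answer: -20352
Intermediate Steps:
L(n, V) = V + n
S(x, k) = 2376 (S(x, k) = (-74 - 58)*(-35 + (6 + 11)) = -132*(-35 + 17) = -132*(-18) = 2376)
-17976 - S(-49, -118) = -17976 - 1*2376 = -17976 - 2376 = -20352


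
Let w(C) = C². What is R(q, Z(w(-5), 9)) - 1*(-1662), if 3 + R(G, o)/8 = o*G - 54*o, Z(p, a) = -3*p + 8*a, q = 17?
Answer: 2526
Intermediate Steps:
R(G, o) = -24 - 432*o + 8*G*o (R(G, o) = -24 + 8*(o*G - 54*o) = -24 + 8*(G*o - 54*o) = -24 + 8*(-54*o + G*o) = -24 + (-432*o + 8*G*o) = -24 - 432*o + 8*G*o)
R(q, Z(w(-5), 9)) - 1*(-1662) = (-24 - 432*(-3*(-5)² + 8*9) + 8*17*(-3*(-5)² + 8*9)) - 1*(-1662) = (-24 - 432*(-3*25 + 72) + 8*17*(-3*25 + 72)) + 1662 = (-24 - 432*(-75 + 72) + 8*17*(-75 + 72)) + 1662 = (-24 - 432*(-3) + 8*17*(-3)) + 1662 = (-24 + 1296 - 408) + 1662 = 864 + 1662 = 2526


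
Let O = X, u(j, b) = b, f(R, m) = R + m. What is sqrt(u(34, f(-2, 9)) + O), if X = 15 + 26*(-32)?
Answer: 9*I*sqrt(10) ≈ 28.461*I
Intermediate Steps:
X = -817 (X = 15 - 832 = -817)
O = -817
sqrt(u(34, f(-2, 9)) + O) = sqrt((-2 + 9) - 817) = sqrt(7 - 817) = sqrt(-810) = 9*I*sqrt(10)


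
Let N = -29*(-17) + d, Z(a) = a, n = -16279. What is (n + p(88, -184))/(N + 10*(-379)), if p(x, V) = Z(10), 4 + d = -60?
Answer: 16269/3361 ≈ 4.8405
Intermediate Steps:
d = -64 (d = -4 - 60 = -64)
p(x, V) = 10
N = 429 (N = -29*(-17) - 64 = 493 - 64 = 429)
(n + p(88, -184))/(N + 10*(-379)) = (-16279 + 10)/(429 + 10*(-379)) = -16269/(429 - 3790) = -16269/(-3361) = -16269*(-1/3361) = 16269/3361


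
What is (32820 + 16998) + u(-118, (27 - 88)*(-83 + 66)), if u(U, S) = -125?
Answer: 49693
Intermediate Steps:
(32820 + 16998) + u(-118, (27 - 88)*(-83 + 66)) = (32820 + 16998) - 125 = 49818 - 125 = 49693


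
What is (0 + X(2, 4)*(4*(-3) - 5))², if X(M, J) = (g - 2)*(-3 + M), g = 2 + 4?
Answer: 4624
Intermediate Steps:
g = 6
X(M, J) = -12 + 4*M (X(M, J) = (6 - 2)*(-3 + M) = 4*(-3 + M) = -12 + 4*M)
(0 + X(2, 4)*(4*(-3) - 5))² = (0 + (-12 + 4*2)*(4*(-3) - 5))² = (0 + (-12 + 8)*(-12 - 5))² = (0 - 4*(-17))² = (0 + 68)² = 68² = 4624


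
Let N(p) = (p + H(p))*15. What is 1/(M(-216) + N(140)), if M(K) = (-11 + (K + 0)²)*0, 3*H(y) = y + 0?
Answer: 1/2800 ≈ 0.00035714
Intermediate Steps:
H(y) = y/3 (H(y) = (y + 0)/3 = y/3)
N(p) = 20*p (N(p) = (p + p/3)*15 = (4*p/3)*15 = 20*p)
M(K) = 0 (M(K) = (-11 + K²)*0 = 0)
1/(M(-216) + N(140)) = 1/(0 + 20*140) = 1/(0 + 2800) = 1/2800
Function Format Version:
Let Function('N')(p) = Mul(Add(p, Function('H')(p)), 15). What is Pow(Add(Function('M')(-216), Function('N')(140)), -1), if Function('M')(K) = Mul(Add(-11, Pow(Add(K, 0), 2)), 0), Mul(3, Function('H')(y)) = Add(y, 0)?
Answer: Rational(1, 2800) ≈ 0.00035714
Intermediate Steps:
Function('H')(y) = Mul(Rational(1, 3), y) (Function('H')(y) = Mul(Rational(1, 3), Add(y, 0)) = Mul(Rational(1, 3), y))
Function('N')(p) = Mul(20, p) (Function('N')(p) = Mul(Add(p, Mul(Rational(1, 3), p)), 15) = Mul(Mul(Rational(4, 3), p), 15) = Mul(20, p))
Function('M')(K) = 0 (Function('M')(K) = Mul(Add(-11, Pow(K, 2)), 0) = 0)
Pow(Add(Function('M')(-216), Function('N')(140)), -1) = Pow(Add(0, Mul(20, 140)), -1) = Pow(Add(0, 2800), -1) = Pow(2800, -1) = Rational(1, 2800)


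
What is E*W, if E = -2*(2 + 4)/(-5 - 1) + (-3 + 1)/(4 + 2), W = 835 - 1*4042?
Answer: -5345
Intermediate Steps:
W = -3207 (W = 835 - 4042 = -3207)
E = 5/3 (E = -12/(-6) - 2/6 = -12*(-1)/6 - 2*⅙ = -2*(-1) - ⅓ = 2 - ⅓ = 5/3 ≈ 1.6667)
E*W = (5/3)*(-3207) = -5345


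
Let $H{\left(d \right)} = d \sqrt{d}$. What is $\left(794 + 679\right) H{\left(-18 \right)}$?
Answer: $- 79542 i \sqrt{2} \approx - 1.1249 \cdot 10^{5} i$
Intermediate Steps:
$H{\left(d \right)} = d^{\frac{3}{2}}$
$\left(794 + 679\right) H{\left(-18 \right)} = \left(794 + 679\right) \left(-18\right)^{\frac{3}{2}} = 1473 \left(- 54 i \sqrt{2}\right) = - 79542 i \sqrt{2}$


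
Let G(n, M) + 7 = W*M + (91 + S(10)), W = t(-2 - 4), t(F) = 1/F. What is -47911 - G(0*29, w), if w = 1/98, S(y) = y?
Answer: -28226939/588 ≈ -48005.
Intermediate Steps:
w = 1/98 ≈ 0.010204
W = -1/6 (W = 1/(-2 - 4) = 1/(-6) = -1/6 ≈ -0.16667)
G(n, M) = 94 - M/6 (G(n, M) = -7 + (-M/6 + (91 + 10)) = -7 + (-M/6 + 101) = -7 + (101 - M/6) = 94 - M/6)
-47911 - G(0*29, w) = -47911 - (94 - 1/6*1/98) = -47911 - (94 - 1/588) = -47911 - 1*55271/588 = -47911 - 55271/588 = -28226939/588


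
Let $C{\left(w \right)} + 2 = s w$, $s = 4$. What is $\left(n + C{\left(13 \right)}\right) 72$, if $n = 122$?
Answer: $12384$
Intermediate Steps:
$C{\left(w \right)} = -2 + 4 w$
$\left(n + C{\left(13 \right)}\right) 72 = \left(122 + \left(-2 + 4 \cdot 13\right)\right) 72 = \left(122 + \left(-2 + 52\right)\right) 72 = \left(122 + 50\right) 72 = 172 \cdot 72 = 12384$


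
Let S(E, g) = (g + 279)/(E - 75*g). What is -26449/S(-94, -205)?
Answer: -10923437/2 ≈ -5.4617e+6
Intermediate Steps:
S(E, g) = (279 + g)/(E - 75*g)
-26449/S(-94, -205) = -26449*(-94 - 75*(-205))/(279 - 205) = -26449/(74/(-94 + 15375)) = -26449/(74/15281) = -26449/((1/15281)*74) = -26449/2/413 = -26449*413/2 = -10923437/2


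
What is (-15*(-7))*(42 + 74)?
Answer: 12180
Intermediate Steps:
(-15*(-7))*(42 + 74) = 105*116 = 12180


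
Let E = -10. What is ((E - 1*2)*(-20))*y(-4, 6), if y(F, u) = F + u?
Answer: 480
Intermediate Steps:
((E - 1*2)*(-20))*y(-4, 6) = ((-10 - 1*2)*(-20))*(-4 + 6) = ((-10 - 2)*(-20))*2 = -12*(-20)*2 = 240*2 = 480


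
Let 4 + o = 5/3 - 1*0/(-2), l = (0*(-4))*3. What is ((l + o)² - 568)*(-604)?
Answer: 3058052/9 ≈ 3.3978e+5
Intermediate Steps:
l = 0 (l = 0*3 = 0)
o = -7/3 (o = -4 + (5/3 - 1*0/(-2)) = -4 + (5*(⅓) + 0*(-½)) = -4 + (5/3 + 0) = -4 + 5/3 = -7/3 ≈ -2.3333)
((l + o)² - 568)*(-604) = ((0 - 7/3)² - 568)*(-604) = ((-7/3)² - 568)*(-604) = (49/9 - 568)*(-604) = -5063/9*(-604) = 3058052/9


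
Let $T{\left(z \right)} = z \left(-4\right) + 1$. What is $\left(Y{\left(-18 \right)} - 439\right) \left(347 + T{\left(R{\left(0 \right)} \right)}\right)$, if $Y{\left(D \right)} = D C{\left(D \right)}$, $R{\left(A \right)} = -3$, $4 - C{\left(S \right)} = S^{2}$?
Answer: $1915560$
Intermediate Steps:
$C{\left(S \right)} = 4 - S^{2}$
$Y{\left(D \right)} = D \left(4 - D^{2}\right)$
$T{\left(z \right)} = 1 - 4 z$ ($T{\left(z \right)} = - 4 z + 1 = 1 - 4 z$)
$\left(Y{\left(-18 \right)} - 439\right) \left(347 + T{\left(R{\left(0 \right)} \right)}\right) = \left(- 18 \left(4 - \left(-18\right)^{2}\right) - 439\right) \left(347 + \left(1 - -12\right)\right) = \left(- 18 \left(4 - 324\right) - 439\right) \left(347 + \left(1 + 12\right)\right) = \left(- 18 \left(4 - 324\right) - 439\right) \left(347 + 13\right) = \left(\left(-18\right) \left(-320\right) - 439\right) 360 = \left(5760 - 439\right) 360 = 5321 \cdot 360 = 1915560$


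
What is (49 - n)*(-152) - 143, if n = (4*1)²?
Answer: -5159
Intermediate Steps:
n = 16 (n = 4² = 16)
(49 - n)*(-152) - 143 = (49 - 1*16)*(-152) - 143 = (49 - 16)*(-152) - 143 = 33*(-152) - 143 = -5016 - 143 = -5159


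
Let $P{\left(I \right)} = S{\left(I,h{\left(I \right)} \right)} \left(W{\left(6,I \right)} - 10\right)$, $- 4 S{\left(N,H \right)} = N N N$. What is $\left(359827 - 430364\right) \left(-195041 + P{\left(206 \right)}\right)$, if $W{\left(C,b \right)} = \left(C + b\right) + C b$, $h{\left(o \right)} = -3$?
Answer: $221689177938541$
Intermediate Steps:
$S{\left(N,H \right)} = - \frac{N^{3}}{4}$ ($S{\left(N,H \right)} = - \frac{N N N}{4} = - \frac{N^{2} N}{4} = - \frac{N^{3}}{4}$)
$W{\left(C,b \right)} = C + b + C b$
$P{\left(I \right)} = - \frac{I^{3} \left(-4 + 7 I\right)}{4}$ ($P{\left(I \right)} = - \frac{I^{3}}{4} \left(\left(6 + I + 6 I\right) - 10\right) = - \frac{I^{3}}{4} \left(\left(6 + 7 I\right) - 10\right) = - \frac{I^{3}}{4} \left(-4 + 7 I\right) = - \frac{I^{3} \left(-4 + 7 I\right)}{4}$)
$\left(359827 - 430364\right) \left(-195041 + P{\left(206 \right)}\right) = \left(359827 - 430364\right) \left(-195041 + \frac{206^{3} \left(4 - 1442\right)}{4}\right) = - 70537 \left(-195041 + \frac{1}{4} \cdot 8741816 \left(4 - 1442\right)\right) = - 70537 \left(-195041 + \frac{1}{4} \cdot 8741816 \left(-1438\right)\right) = - 70537 \left(-195041 - 3142682852\right) = \left(-70537\right) \left(-3142877893\right) = 221689177938541$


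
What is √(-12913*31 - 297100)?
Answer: I*√697403 ≈ 835.11*I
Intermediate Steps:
√(-12913*31 - 297100) = √(-400303 - 297100) = √(-697403) = I*√697403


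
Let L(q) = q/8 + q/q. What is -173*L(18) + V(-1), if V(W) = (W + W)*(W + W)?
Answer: -2233/4 ≈ -558.25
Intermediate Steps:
V(W) = 4*W² (V(W) = (2*W)*(2*W) = 4*W²)
L(q) = 1 + q/8 (L(q) = q*(⅛) + 1 = q/8 + 1 = 1 + q/8)
-173*L(18) + V(-1) = -173*(1 + (⅛)*18) + 4*(-1)² = -173*(1 + 9/4) + 4*1 = -173*13/4 + 4 = -2249/4 + 4 = -2233/4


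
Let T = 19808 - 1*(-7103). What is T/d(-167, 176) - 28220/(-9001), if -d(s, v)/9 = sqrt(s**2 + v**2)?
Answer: 28220/9001 - 26911*sqrt(58865)/529785 ≈ -9.1890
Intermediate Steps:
T = 26911 (T = 19808 + 7103 = 26911)
d(s, v) = -9*sqrt(s**2 + v**2)
T/d(-167, 176) - 28220/(-9001) = 26911/((-9*sqrt((-167)**2 + 176**2))) - 28220/(-9001) = 26911/((-9*sqrt(27889 + 30976))) - 28220*(-1/9001) = 26911/((-9*sqrt(58865))) + 28220/9001 = 26911*(-sqrt(58865)/529785) + 28220/9001 = -26911*sqrt(58865)/529785 + 28220/9001 = 28220/9001 - 26911*sqrt(58865)/529785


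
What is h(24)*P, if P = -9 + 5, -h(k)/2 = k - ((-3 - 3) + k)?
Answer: 48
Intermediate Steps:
h(k) = -12 (h(k) = -2*(k - ((-3 - 3) + k)) = -2*(k - (-6 + k)) = -2*(k + (6 - k)) = -2*6 = -12)
P = -4
h(24)*P = -12*(-4) = 48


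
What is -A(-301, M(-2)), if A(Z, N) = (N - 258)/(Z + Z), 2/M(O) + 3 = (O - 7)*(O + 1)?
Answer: -773/1806 ≈ -0.42802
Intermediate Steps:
M(O) = 2/(-3 + (1 + O)*(-7 + O)) (M(O) = 2/(-3 + (O - 7)*(O + 1)) = 2/(-3 + (-7 + O)*(1 + O)) = 2/(-3 + (1 + O)*(-7 + O)))
A(Z, N) = (-258 + N)/(2*Z) (A(Z, N) = (-258 + N)/((2*Z)) = (-258 + N)*(1/(2*Z)) = (-258 + N)/(2*Z))
-A(-301, M(-2)) = -(-258 + 2/(-10 + (-2)**2 - 6*(-2)))/(2*(-301)) = -(-1)*(-258 + 2/(-10 + 4 + 12))/(2*301) = -(-1)*(-258 + 2/6)/(2*301) = -(-1)*(-258 + 2*(1/6))/(2*301) = -(-1)*(-258 + 1/3)/(2*301) = -(-1)*(-773)/(2*301*3) = -1*773/1806 = -773/1806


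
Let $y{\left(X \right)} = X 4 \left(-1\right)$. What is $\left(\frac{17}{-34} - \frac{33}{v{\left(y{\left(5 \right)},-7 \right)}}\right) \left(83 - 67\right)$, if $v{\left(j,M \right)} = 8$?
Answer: $-74$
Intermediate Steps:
$y{\left(X \right)} = - 4 X$ ($y{\left(X \right)} = 4 X \left(-1\right) = - 4 X$)
$\left(\frac{17}{-34} - \frac{33}{v{\left(y{\left(5 \right)},-7 \right)}}\right) \left(83 - 67\right) = \left(\frac{17}{-34} - \frac{33}{8}\right) \left(83 - 67\right) = \left(17 \left(- \frac{1}{34}\right) - \frac{33}{8}\right) 16 = \left(- \frac{1}{2} - \frac{33}{8}\right) 16 = \left(- \frac{37}{8}\right) 16 = -74$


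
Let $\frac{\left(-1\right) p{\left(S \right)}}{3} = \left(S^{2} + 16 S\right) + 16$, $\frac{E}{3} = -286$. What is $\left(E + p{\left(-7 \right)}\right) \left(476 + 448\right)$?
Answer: $-662508$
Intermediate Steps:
$E = -858$ ($E = 3 \left(-286\right) = -858$)
$p{\left(S \right)} = -48 - 48 S - 3 S^{2}$ ($p{\left(S \right)} = - 3 \left(\left(S^{2} + 16 S\right) + 16\right) = - 3 \left(16 + S^{2} + 16 S\right) = -48 - 48 S - 3 S^{2}$)
$\left(E + p{\left(-7 \right)}\right) \left(476 + 448\right) = \left(-858 - \left(-288 + 147\right)\right) \left(476 + 448\right) = \left(-858 - -141\right) 924 = \left(-858 + 141\right) 924 = \left(-717\right) 924 = -662508$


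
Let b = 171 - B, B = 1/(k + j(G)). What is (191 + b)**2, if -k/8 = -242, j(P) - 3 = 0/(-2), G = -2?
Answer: 492687474889/3759721 ≈ 1.3104e+5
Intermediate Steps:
j(P) = 3 (j(P) = 3 + 0/(-2) = 3 + 0*(-1/2) = 3 + 0 = 3)
k = 1936 (k = -8*(-242) = 1936)
B = 1/1939 (B = 1/(1936 + 3) = 1/1939 ≈ 0.00051573)
b = 331568/1939 (b = 171 - 1*1/1939 = 171 - 1/1939 = 331568/1939 ≈ 171.00)
(191 + b)**2 = (191 + 331568/1939)**2 = (701917/1939)**2 = 492687474889/3759721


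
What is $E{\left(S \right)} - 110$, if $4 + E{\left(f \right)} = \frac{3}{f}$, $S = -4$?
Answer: $- \frac{459}{4} \approx -114.75$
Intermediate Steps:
$E{\left(f \right)} = -4 + \frac{3}{f}$
$E{\left(S \right)} - 110 = \left(-4 + \frac{3}{-4}\right) - 110 = \left(-4 + 3 \left(- \frac{1}{4}\right)\right) - 110 = \left(-4 - \frac{3}{4}\right) - 110 = - \frac{19}{4} - 110 = - \frac{459}{4}$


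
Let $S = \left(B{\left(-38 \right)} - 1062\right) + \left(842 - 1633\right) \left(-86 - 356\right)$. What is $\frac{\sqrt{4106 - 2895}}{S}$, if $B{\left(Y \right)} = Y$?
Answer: $\frac{\sqrt{1211}}{348522} \approx 9.9849 \cdot 10^{-5}$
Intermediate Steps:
$S = 348522$ ($S = \left(-38 - 1062\right) + \left(842 - 1633\right) \left(-86 - 356\right) = -1100 - -349622 = -1100 + 349622 = 348522$)
$\frac{\sqrt{4106 - 2895}}{S} = \frac{\sqrt{4106 - 2895}}{348522} = \sqrt{1211} \cdot \frac{1}{348522} = \frac{\sqrt{1211}}{348522}$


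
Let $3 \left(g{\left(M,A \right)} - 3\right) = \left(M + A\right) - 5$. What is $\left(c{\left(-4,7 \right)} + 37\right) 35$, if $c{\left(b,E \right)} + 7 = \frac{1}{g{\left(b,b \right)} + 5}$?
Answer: $\frac{11655}{11} \approx 1059.5$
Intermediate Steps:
$g{\left(M,A \right)} = \frac{4}{3} + \frac{A}{3} + \frac{M}{3}$ ($g{\left(M,A \right)} = 3 + \frac{\left(M + A\right) - 5}{3} = 3 + \frac{\left(A + M\right) - 5}{3} = 3 + \frac{-5 + A + M}{3} = 3 + \left(- \frac{5}{3} + \frac{A}{3} + \frac{M}{3}\right) = \frac{4}{3} + \frac{A}{3} + \frac{M}{3}$)
$c{\left(b,E \right)} = -7 + \frac{1}{\frac{19}{3} + \frac{2 b}{3}}$ ($c{\left(b,E \right)} = -7 + \frac{1}{\left(\frac{4}{3} + \frac{b}{3} + \frac{b}{3}\right) + 5} = -7 + \frac{1}{\left(\frac{4}{3} + \frac{2 b}{3}\right) + 5} = -7 + \frac{1}{\frac{19}{3} + \frac{2 b}{3}}$)
$\left(c{\left(-4,7 \right)} + 37\right) 35 = \left(\frac{2 \left(-65 - -28\right)}{19 + 2 \left(-4\right)} + 37\right) 35 = \left(\frac{2 \left(-65 + 28\right)}{19 - 8} + 37\right) 35 = \left(2 \cdot \frac{1}{11} \left(-37\right) + 37\right) 35 = \left(- \frac{74}{11} + 37\right) 35 = \frac{333}{11} \cdot 35 = \frac{11655}{11}$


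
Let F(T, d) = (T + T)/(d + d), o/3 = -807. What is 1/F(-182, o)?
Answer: 2421/182 ≈ 13.302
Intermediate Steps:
o = -2421 (o = 3*(-807) = -2421)
F(T, d) = T/d (F(T, d) = (2*T)/((2*d)) = (2*T)*(1/(2*d)) = T/d)
1/F(-182, o) = 1/(-182/(-2421)) = 1/(-182*(-1/2421)) = 1/(182/2421) = 2421/182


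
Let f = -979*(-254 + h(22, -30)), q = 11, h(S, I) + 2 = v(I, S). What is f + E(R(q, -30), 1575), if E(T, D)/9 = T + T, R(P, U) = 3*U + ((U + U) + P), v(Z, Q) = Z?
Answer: 277492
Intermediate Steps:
h(S, I) = -2 + I
f = 279994 (f = -979*(-254 + (-2 - 30)) = -979*(-254 - 32) = -979*(-286) = 279994)
R(P, U) = P + 5*U (R(P, U) = 3*U + (2*U + P) = 3*U + (P + 2*U) = P + 5*U)
E(T, D) = 18*T (E(T, D) = 9*(T + T) = 9*(2*T) = 18*T)
f + E(R(q, -30), 1575) = 279994 + 18*(11 + 5*(-30)) = 279994 + 18*(11 - 150) = 279994 + 18*(-139) = 279994 - 2502 = 277492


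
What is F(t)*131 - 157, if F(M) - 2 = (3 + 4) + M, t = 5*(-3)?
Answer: -943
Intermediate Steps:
t = -15
F(M) = 9 + M (F(M) = 2 + ((3 + 4) + M) = 2 + (7 + M) = 9 + M)
F(t)*131 - 157 = (9 - 15)*131 - 157 = -6*131 - 157 = -786 - 157 = -943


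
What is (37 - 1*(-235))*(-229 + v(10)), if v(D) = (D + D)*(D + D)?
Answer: 46512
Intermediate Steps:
v(D) = 4*D² (v(D) = (2*D)*(2*D) = 4*D²)
(37 - 1*(-235))*(-229 + v(10)) = (37 - 1*(-235))*(-229 + 4*10²) = (37 + 235)*(-229 + 4*100) = 272*(-229 + 400) = 272*171 = 46512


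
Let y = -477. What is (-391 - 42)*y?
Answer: 206541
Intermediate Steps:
(-391 - 42)*y = (-391 - 42)*(-477) = -433*(-477) = 206541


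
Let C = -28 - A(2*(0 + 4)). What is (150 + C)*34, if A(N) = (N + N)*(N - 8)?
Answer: 4148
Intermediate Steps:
A(N) = 2*N*(-8 + N) (A(N) = (2*N)*(-8 + N) = 2*N*(-8 + N))
C = -28 (C = -28 - 2*2*(0 + 4)*(-8 + 2*(0 + 4)) = -28 - 2*2*4*(-8 + 2*4) = -28 - 2*8*(-8 + 8) = -28 - 2*8*0 = -28 - 1*0 = -28 + 0 = -28)
(150 + C)*34 = (150 - 28)*34 = 122*34 = 4148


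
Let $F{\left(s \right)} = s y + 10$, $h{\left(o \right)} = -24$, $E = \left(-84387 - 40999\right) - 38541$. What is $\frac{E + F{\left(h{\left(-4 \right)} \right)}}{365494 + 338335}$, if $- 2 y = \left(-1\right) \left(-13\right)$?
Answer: $- \frac{163761}{703829} \approx -0.23267$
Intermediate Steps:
$E = -163927$ ($E = -125386 - 38541 = -163927$)
$y = - \frac{13}{2}$ ($y = - \frac{\left(-1\right) \left(-13\right)}{2} = \left(- \frac{1}{2}\right) 13 = - \frac{13}{2} \approx -6.5$)
$F{\left(s \right)} = 10 - \frac{13 s}{2}$ ($F{\left(s \right)} = s \left(- \frac{13}{2}\right) + 10 = - \frac{13 s}{2} + 10 = 10 - \frac{13 s}{2}$)
$\frac{E + F{\left(h{\left(-4 \right)} \right)}}{365494 + 338335} = \frac{-163927 + \left(10 - -156\right)}{365494 + 338335} = \frac{-163927 + \left(10 + 156\right)}{703829} = \left(-163927 + 166\right) \frac{1}{703829} = \left(-163761\right) \frac{1}{703829} = - \frac{163761}{703829}$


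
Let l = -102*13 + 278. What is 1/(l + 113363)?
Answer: 1/112315 ≈ 8.9035e-6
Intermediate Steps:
l = -1048 (l = -1326 + 278 = -1048)
1/(l + 113363) = 1/(-1048 + 113363) = 1/112315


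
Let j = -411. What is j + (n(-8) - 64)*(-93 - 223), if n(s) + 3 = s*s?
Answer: 537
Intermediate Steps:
n(s) = -3 + s² (n(s) = -3 + s*s = -3 + s²)
j + (n(-8) - 64)*(-93 - 223) = -411 + ((-3 + (-8)²) - 64)*(-93 - 223) = -411 + ((-3 + 64) - 64)*(-316) = -411 + (61 - 64)*(-316) = -411 - 3*(-316) = -411 + 948 = 537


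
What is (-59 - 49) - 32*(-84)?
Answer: 2580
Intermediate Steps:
(-59 - 49) - 32*(-84) = -108 + 2688 = 2580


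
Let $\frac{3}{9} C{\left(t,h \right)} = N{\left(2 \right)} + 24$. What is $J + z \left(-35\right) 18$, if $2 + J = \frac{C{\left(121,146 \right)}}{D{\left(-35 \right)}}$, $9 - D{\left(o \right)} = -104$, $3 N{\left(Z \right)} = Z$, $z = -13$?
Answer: $\frac{925318}{113} \approx 8188.7$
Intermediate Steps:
$N{\left(Z \right)} = \frac{Z}{3}$
$D{\left(o \right)} = 113$ ($D{\left(o \right)} = 9 - -104 = 9 + 104 = 113$)
$C{\left(t,h \right)} = 74$ ($C{\left(t,h \right)} = 3 \left(\frac{1}{3} \cdot 2 + 24\right) = 3 \left(\frac{2}{3} + 24\right) = 3 \cdot \frac{74}{3} = 74$)
$J = - \frac{152}{113}$ ($J = -2 + \frac{74}{113} = - \frac{152}{113} \approx -1.3451$)
$J + z \left(-35\right) 18 = - \frac{152}{113} + \left(-13\right) \left(-35\right) 18 = - \frac{152}{113} + 455 \cdot 18 = - \frac{152}{113} + 8190 = \frac{925318}{113}$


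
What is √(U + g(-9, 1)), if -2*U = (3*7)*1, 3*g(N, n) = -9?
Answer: 3*I*√6/2 ≈ 3.6742*I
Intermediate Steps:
g(N, n) = -3 (g(N, n) = (⅓)*(-9) = -3)
U = -21/2 (U = -3*7/2 = -21/2 ≈ -10.500)
√(U + g(-9, 1)) = √(-21/2 - 3) = √(-27/2) = 3*I*√6/2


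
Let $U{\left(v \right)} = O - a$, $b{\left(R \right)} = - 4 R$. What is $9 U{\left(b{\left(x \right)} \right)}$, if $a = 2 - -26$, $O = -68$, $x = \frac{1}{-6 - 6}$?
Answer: $-864$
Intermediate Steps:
$x = - \frac{1}{12}$ ($x = \frac{1}{-12} = - \frac{1}{12} \approx -0.083333$)
$a = 28$ ($a = 2 + 26 = 28$)
$U{\left(v \right)} = -96$ ($U{\left(v \right)} = -68 - 28 = -96$)
$9 U{\left(b{\left(x \right)} \right)} = 9 \left(-96\right) = -864$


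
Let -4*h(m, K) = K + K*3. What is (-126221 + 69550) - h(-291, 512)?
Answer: -56159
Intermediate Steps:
h(m, K) = -K (h(m, K) = -(K + K*3)/4 = -(K + 3*K)/4 = -K)
(-126221 + 69550) - h(-291, 512) = (-126221 + 69550) - (-1)*512 = -56671 - 1*(-512) = -56671 + 512 = -56159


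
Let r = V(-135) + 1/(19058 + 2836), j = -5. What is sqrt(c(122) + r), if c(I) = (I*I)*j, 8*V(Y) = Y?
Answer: I*sqrt(142724441063334)/43788 ≈ 272.83*I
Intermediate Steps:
V(Y) = Y/8
c(I) = -5*I**2 (c(I) = (I*I)*(-5) = I**2*(-5) = -5*I**2)
r = -1477841/87576 (r = (1/8)*(-135) + 1/(19058 + 2836) = -135/8 + 1/21894 = -1477841/87576 ≈ -16.875)
sqrt(c(122) + r) = sqrt(-5*122**2 - 1477841/87576) = sqrt(-5*14884 - 1477841/87576) = sqrt(-74420 - 1477841/87576) = sqrt(-6518883761/87576) = I*sqrt(142724441063334)/43788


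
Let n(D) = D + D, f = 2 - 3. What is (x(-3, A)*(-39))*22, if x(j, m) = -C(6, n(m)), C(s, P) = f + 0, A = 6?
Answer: -858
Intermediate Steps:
f = -1
n(D) = 2*D
C(s, P) = -1 (C(s, P) = -1 + 0 = -1)
x(j, m) = 1 (x(j, m) = -1*(-1) = 1)
(x(-3, A)*(-39))*22 = (1*(-39))*22 = -39*22 = -858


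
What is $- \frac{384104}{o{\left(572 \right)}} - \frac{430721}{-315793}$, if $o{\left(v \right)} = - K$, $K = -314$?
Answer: $- \frac{60581054039}{49579501} \approx -1221.9$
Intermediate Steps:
$o{\left(v \right)} = 314$ ($o{\left(v \right)} = \left(-1\right) \left(-314\right) = 314$)
$- \frac{384104}{o{\left(572 \right)}} - \frac{430721}{-315793} = - \frac{384104}{314} - \frac{430721}{-315793} = \left(-384104\right) \frac{1}{314} - - \frac{430721}{315793} = - \frac{192052}{157} + \frac{430721}{315793} = - \frac{60581054039}{49579501}$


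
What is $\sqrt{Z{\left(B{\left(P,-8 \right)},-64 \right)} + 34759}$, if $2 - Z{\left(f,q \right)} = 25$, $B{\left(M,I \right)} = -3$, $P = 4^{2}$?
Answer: $4 \sqrt{2171} \approx 186.38$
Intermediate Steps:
$P = 16$
$Z{\left(f,q \right)} = -23$ ($Z{\left(f,q \right)} = 2 - 25 = -23$)
$\sqrt{Z{\left(B{\left(P,-8 \right)},-64 \right)} + 34759} = \sqrt{-23 + 34759} = \sqrt{34736} = 4 \sqrt{2171}$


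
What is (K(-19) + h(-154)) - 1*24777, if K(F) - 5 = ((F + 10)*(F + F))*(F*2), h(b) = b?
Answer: -37922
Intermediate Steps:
K(F) = 5 + 4*F²*(10 + F) (K(F) = 5 + ((F + 10)*(F + F))*(F*2) = 5 + ((10 + F)*(2*F))*(2*F) = 5 + (2*F*(10 + F))*(2*F) = 5 + 4*F²*(10 + F))
(K(-19) + h(-154)) - 1*24777 = ((5 + 4*(-19)³ + 40*(-19)²) - 154) - 1*24777 = ((5 + 4*(-6859) + 40*361) - 154) - 24777 = ((5 - 27436 + 14440) - 154) - 24777 = (-12991 - 154) - 24777 = -13145 - 24777 = -37922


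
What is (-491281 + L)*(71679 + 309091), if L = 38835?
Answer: -172277863420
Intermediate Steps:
(-491281 + L)*(71679 + 309091) = (-491281 + 38835)*(71679 + 309091) = -452446*380770 = -172277863420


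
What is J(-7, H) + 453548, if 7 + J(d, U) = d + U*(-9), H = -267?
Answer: 455937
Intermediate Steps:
J(d, U) = -7 + d - 9*U (J(d, U) = -7 + (d + U*(-9)) = -7 + (d - 9*U) = -7 + d - 9*U)
J(-7, H) + 453548 = (-7 - 7 - 9*(-267)) + 453548 = (-7 - 7 + 2403) + 453548 = 2389 + 453548 = 455937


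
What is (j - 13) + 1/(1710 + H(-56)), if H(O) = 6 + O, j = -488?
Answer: -831659/1660 ≈ -501.00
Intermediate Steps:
(j - 13) + 1/(1710 + H(-56)) = (-488 - 13) + 1/(1710 + (6 - 56)) = -501 + 1/(1710 - 50) = -501 + 1/1660 = -831659/1660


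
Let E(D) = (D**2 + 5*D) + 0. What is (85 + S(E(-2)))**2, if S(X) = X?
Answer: 6241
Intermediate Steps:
E(D) = D**2 + 5*D
(85 + S(E(-2)))**2 = (85 - 2*(5 - 2))**2 = (85 - 2*3)**2 = (85 - 6)**2 = 79**2 = 6241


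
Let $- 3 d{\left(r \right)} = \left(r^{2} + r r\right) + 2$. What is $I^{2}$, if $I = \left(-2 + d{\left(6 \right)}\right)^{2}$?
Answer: $\frac{40960000}{81} \approx 5.0568 \cdot 10^{5}$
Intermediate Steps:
$d{\left(r \right)} = - \frac{2}{3} - \frac{2 r^{2}}{3}$ ($d{\left(r \right)} = - \frac{\left(r^{2} + r r\right) + 2}{3} = - \frac{\left(r^{2} + r^{2}\right) + 2}{3} = - \frac{2 r^{2} + 2}{3} = - \frac{2 + 2 r^{2}}{3} = - \frac{2}{3} - \frac{2 r^{2}}{3}$)
$I = \frac{6400}{9}$ ($I = \left(-2 - \left(\frac{2}{3} + \frac{2 \cdot 6^{2}}{3}\right)\right)^{2} = \left(-2 - \frac{74}{3}\right)^{2} = \left(- \frac{80}{3}\right)^{2} = \frac{6400}{9} \approx 711.11$)
$I^{2} = \left(\frac{6400}{9}\right)^{2} = \frac{40960000}{81}$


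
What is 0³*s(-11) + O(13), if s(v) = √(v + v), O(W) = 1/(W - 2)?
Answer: 1/11 ≈ 0.090909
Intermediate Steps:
O(W) = 1/(-2 + W)
s(v) = √2*√v (s(v) = √(2*v) = √2*√v)
0³*s(-11) + O(13) = 0³*(√2*√(-11)) + 1/(-2 + 13) = 0*(√2*(I*√11)) + 1/11 = 0*(I*√22) + 1/11 = 0 + 1/11 = 1/11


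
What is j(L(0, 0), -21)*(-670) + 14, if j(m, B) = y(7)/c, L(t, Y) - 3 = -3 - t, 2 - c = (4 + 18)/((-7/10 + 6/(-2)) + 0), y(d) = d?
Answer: -12101/21 ≈ -576.24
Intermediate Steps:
c = 294/37 (c = 2 - (4 + 18)/((-7/10 + 6/(-2)) + 0) = 2 - 22/((-7*⅒ + 6*(-½)) + 0) = 2 - 22/((-7/10 - 3) + 0) = 2 - 22/(-37/10 + 0) = 2 - 22/(-37/10) = 2 - 22*(-10)/37 = 2 - 1*(-220/37) = 2 + 220/37 = 294/37 ≈ 7.9459)
L(t, Y) = -t (L(t, Y) = 3 + (-3 - t) = -t)
j(m, B) = 37/42 (j(m, B) = 7/(294/37) = 7*(37/294) = 37/42)
j(L(0, 0), -21)*(-670) + 14 = (37/42)*(-670) + 14 = -12395/21 + 14 = -12101/21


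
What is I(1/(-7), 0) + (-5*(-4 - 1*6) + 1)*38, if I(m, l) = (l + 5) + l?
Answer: 1943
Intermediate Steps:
I(m, l) = 5 + 2*l (I(m, l) = (5 + l) + l = 5 + 2*l)
I(1/(-7), 0) + (-5*(-4 - 1*6) + 1)*38 = (5 + 2*0) + (-5*(-4 - 1*6) + 1)*38 = (5 + 0) + (-5*(-4 - 6) + 1)*38 = 5 + (-5*(-10) + 1)*38 = 5 + (50 + 1)*38 = 5 + 51*38 = 5 + 1938 = 1943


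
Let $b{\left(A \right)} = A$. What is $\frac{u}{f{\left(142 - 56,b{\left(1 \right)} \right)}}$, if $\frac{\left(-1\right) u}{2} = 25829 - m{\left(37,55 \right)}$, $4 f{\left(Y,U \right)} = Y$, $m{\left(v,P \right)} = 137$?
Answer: $- \frac{102768}{43} \approx -2390.0$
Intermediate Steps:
$f{\left(Y,U \right)} = \frac{Y}{4}$
$u = -51384$ ($u = - 2 \left(25829 - 137\right) = \left(-2\right) 25692 = -51384$)
$\frac{u}{f{\left(142 - 56,b{\left(1 \right)} \right)}} = - \frac{51384}{\frac{1}{4} \left(142 - 56\right)} = - \frac{51384}{\frac{1}{4} \cdot 86} = - \frac{51384}{\frac{43}{2}} = \left(-51384\right) \frac{2}{43} = - \frac{102768}{43}$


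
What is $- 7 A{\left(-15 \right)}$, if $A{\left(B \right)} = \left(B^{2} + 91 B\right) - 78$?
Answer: $8526$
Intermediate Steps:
$A{\left(B \right)} = -78 + B^{2} + 91 B$
$- 7 A{\left(-15 \right)} = - 7 \left(-78 + \left(-15\right)^{2} + 91 \left(-15\right)\right) = - 7 \left(-78 + 225 - 1365\right) = \left(-7\right) \left(-1218\right) = 8526$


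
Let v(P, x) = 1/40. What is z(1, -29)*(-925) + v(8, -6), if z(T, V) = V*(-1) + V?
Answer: 1/40 ≈ 0.025000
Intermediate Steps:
v(P, x) = 1/40
z(T, V) = 0 (z(T, V) = -V + V = 0)
z(1, -29)*(-925) + v(8, -6) = 0*(-925) + 1/40 = 0 + 1/40 = 1/40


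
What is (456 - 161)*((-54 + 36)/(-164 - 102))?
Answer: 2655/133 ≈ 19.962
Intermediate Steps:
(456 - 161)*((-54 + 36)/(-164 - 102)) = 295*(-18/(-266)) = 295*(-18*(-1/266)) = 295*(9/133) = 2655/133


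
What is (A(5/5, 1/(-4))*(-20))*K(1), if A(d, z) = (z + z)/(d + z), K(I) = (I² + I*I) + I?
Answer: 40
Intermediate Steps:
K(I) = I + 2*I² (K(I) = (I² + I²) + I = 2*I² + I = I + 2*I²)
A(d, z) = 2*z/(d + z) (A(d, z) = (2*z)/(d + z) = 2*z/(d + z))
(A(5/5, 1/(-4))*(-20))*K(1) = ((2/(-4*(5/5 + 1/(-4))))*(-20))*(1*(1 + 2*1)) = ((2*(-¼)/(5*(⅕) - ¼))*(-20))*(1*(1 + 2)) = ((2*(-¼)/(1 - ¼))*(-20))*(1*3) = ((2*(-¼)/(¾))*(-20))*3 = ((2*(-¼)*(4/3))*(-20))*3 = -⅔*(-20)*3 = (40/3)*3 = 40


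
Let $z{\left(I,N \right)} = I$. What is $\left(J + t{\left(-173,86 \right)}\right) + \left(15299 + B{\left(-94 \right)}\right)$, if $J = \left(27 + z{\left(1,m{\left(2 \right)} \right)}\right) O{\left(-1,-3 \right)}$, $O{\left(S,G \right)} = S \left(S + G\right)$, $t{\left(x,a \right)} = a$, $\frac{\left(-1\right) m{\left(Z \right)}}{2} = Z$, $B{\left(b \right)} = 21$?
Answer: $15518$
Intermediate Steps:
$m{\left(Z \right)} = - 2 Z$
$O{\left(S,G \right)} = S \left(G + S\right)$
$J = 112$ ($J = \left(27 + 1\right) \left(- (-3 - 1)\right) = 28 \left(\left(-1\right) \left(-4\right)\right) = 28 \cdot 4 = 112$)
$\left(J + t{\left(-173,86 \right)}\right) + \left(15299 + B{\left(-94 \right)}\right) = \left(112 + 86\right) + \left(15299 + 21\right) = 198 + 15320 = 15518$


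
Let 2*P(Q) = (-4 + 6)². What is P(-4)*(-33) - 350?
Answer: -416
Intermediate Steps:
P(Q) = 2 (P(Q) = (-4 + 6)²/2 = (½)*2² = (½)*4 = 2)
P(-4)*(-33) - 350 = 2*(-33) - 350 = -66 - 350 = -416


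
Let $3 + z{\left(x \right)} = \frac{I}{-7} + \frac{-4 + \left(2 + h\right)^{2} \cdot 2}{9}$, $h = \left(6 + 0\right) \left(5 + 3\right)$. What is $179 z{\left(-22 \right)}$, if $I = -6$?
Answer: $\frac{6235823}{63} \approx 98981.0$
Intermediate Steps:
$h = 48$ ($h = 6 \cdot 8 = 48$)
$z{\left(x \right)} = \frac{34837}{63}$ ($z{\left(x \right)} = -3 - \left(- \frac{6}{7} - \frac{-4 + \left(2 + 48\right)^{2} \cdot 2}{9}\right) = -3 - \left(- \frac{6}{7} - \left(-4 + 50^{2} \cdot 2\right) \frac{1}{9}\right) = -3 + \left(\frac{6}{7} + \left(-4 + 2500 \cdot 2\right) \frac{1}{9}\right) = -3 + \left(\frac{6}{7} + \left(-4 + 5000\right) \frac{1}{9}\right) = -3 + \left(\frac{6}{7} + 4996 \cdot \frac{1}{9}\right) = -3 + \left(\frac{6}{7} + \frac{4996}{9}\right) = -3 + \frac{35026}{63} = \frac{34837}{63}$)
$179 z{\left(-22 \right)} = 179 \cdot \frac{34837}{63} = \frac{6235823}{63}$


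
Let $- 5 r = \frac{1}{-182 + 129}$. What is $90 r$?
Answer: $\frac{18}{53} \approx 0.33962$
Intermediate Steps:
$r = \frac{1}{265}$ ($r = - \frac{1}{5 \left(-182 + 129\right)} = - \frac{1}{5 \left(-53\right)} = \left(- \frac{1}{5}\right) \left(- \frac{1}{53}\right) = \frac{1}{265} \approx 0.0037736$)
$90 r = 90 \cdot \frac{1}{265} = \frac{18}{53}$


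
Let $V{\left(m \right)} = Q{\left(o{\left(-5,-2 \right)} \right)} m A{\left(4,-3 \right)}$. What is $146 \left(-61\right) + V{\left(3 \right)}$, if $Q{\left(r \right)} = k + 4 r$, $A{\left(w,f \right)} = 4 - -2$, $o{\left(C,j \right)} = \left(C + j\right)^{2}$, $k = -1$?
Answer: $-5396$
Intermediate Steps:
$A{\left(w,f \right)} = 6$ ($A{\left(w,f \right)} = 4 + 2 = 6$)
$Q{\left(r \right)} = -1 + 4 r$
$V{\left(m \right)} = 1170 m$ ($V{\left(m \right)} = \left(-1 + 4 \left(-5 - 2\right)^{2}\right) m 6 = \left(-1 + 4 \left(-7\right)^{2}\right) m 6 = \left(-1 + 4 \cdot 49\right) m 6 = \left(-1 + 196\right) m 6 = 195 m 6 = 1170 m$)
$146 \left(-61\right) + V{\left(3 \right)} = 146 \left(-61\right) + 1170 \cdot 3 = -8906 + 3510 = -5396$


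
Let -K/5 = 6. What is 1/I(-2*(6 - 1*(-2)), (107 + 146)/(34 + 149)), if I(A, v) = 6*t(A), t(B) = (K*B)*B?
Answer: -1/46080 ≈ -2.1701e-5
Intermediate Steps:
K = -30 (K = -5*6 = -30)
t(B) = -30*B² (t(B) = (-30*B)*B = -30*B²)
I(A, v) = -180*A² (I(A, v) = 6*(-30*A²) = -180*A²)
1/I(-2*(6 - 1*(-2)), (107 + 146)/(34 + 149)) = 1/(-180*4*(6 - 1*(-2))²) = 1/(-180*4*(6 + 2)²) = 1/(-180*(-2*8)²) = 1/(-180*(-16)²) = 1/(-180*256) = 1/(-46080) = -1/46080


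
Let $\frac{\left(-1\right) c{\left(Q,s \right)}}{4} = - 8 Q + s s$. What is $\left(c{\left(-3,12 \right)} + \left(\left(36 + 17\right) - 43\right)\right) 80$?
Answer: $-52960$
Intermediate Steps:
$c{\left(Q,s \right)} = - 4 s^{2} + 32 Q$ ($c{\left(Q,s \right)} = - 4 \left(- 8 Q + s s\right) = - 4 \left(- 8 Q + s^{2}\right) = - 4 \left(s^{2} - 8 Q\right) = - 4 s^{2} + 32 Q$)
$\left(c{\left(-3,12 \right)} + \left(\left(36 + 17\right) - 43\right)\right) 80 = \left(\left(- 4 \cdot 12^{2} + 32 \left(-3\right)\right) + \left(\left(36 + 17\right) - 43\right)\right) 80 = \left(\left(\left(-4\right) 144 - 96\right) + \left(53 - 43\right)\right) 80 = \left(\left(-576 - 96\right) + 10\right) 80 = \left(-672 + 10\right) 80 = \left(-662\right) 80 = -52960$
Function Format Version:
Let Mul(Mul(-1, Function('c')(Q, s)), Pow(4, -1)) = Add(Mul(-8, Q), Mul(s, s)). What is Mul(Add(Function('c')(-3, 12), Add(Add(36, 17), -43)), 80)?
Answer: -52960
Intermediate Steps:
Function('c')(Q, s) = Add(Mul(-4, Pow(s, 2)), Mul(32, Q)) (Function('c')(Q, s) = Mul(-4, Add(Mul(-8, Q), Mul(s, s))) = Mul(-4, Add(Mul(-8, Q), Pow(s, 2))) = Mul(-4, Add(Pow(s, 2), Mul(-8, Q))) = Add(Mul(-4, Pow(s, 2)), Mul(32, Q)))
Mul(Add(Function('c')(-3, 12), Add(Add(36, 17), -43)), 80) = Mul(Add(Add(Mul(-4, Pow(12, 2)), Mul(32, -3)), Add(Add(36, 17), -43)), 80) = Mul(Add(Add(Mul(-4, 144), -96), Add(53, -43)), 80) = Mul(Add(Add(-576, -96), 10), 80) = Mul(Add(-672, 10), 80) = Mul(-662, 80) = -52960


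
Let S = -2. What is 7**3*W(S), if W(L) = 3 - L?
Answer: 1715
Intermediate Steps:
7**3*W(S) = 7**3*(3 - 1*(-2)) = 343*(3 + 2) = 343*5 = 1715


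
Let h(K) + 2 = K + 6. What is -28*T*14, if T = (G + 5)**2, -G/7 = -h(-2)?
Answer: -141512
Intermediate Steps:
h(K) = 4 + K (h(K) = -2 + (K + 6) = -2 + (6 + K) = 4 + K)
G = 14 (G = -(-7)*(4 - 2) = -(-7)*2 = -7*(-2) = 14)
T = 361 (T = (14 + 5)**2 = 19**2 = 361)
-28*T*14 = -28*361*14 = -10108*14 = -141512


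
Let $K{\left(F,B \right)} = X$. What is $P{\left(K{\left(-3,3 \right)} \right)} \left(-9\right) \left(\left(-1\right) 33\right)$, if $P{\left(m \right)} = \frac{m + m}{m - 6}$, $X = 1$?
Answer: $- \frac{594}{5} \approx -118.8$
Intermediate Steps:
$K{\left(F,B \right)} = 1$
$P{\left(m \right)} = \frac{2 m}{-6 + m}$
$P{\left(K{\left(-3,3 \right)} \right)} \left(-9\right) \left(\left(-1\right) 33\right) = 2 \cdot 1 \frac{1}{-6 + 1} \left(-9\right) \left(\left(-1\right) 33\right) = 2 \cdot 1 \frac{1}{-5} \left(-9\right) \left(-33\right) = 2 \cdot 1 \left(- \frac{1}{5}\right) \left(-9\right) \left(-33\right) = \left(- \frac{2}{5}\right) \left(-9\right) \left(-33\right) = \frac{18}{5} \left(-33\right) = - \frac{594}{5}$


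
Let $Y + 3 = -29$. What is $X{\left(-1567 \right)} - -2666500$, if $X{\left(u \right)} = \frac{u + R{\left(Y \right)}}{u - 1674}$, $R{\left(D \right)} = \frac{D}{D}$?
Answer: $\frac{8642128066}{3241} \approx 2.6665 \cdot 10^{6}$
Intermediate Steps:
$Y = -32$ ($Y = -3 - 29 = -32$)
$R{\left(D \right)} = 1$
$X{\left(u \right)} = \frac{1 + u}{-1674 + u}$ ($X{\left(u \right)} = \frac{u + 1}{u - 1674} = \frac{1 + u}{-1674 + u}$)
$X{\left(-1567 \right)} - -2666500 = \frac{1 - 1567}{-1674 - 1567} - -2666500 = \frac{1}{-3241} \left(-1566\right) + 2666500 = \left(- \frac{1}{3241}\right) \left(-1566\right) + 2666500 = \frac{1566}{3241} + 2666500 = \frac{8642128066}{3241}$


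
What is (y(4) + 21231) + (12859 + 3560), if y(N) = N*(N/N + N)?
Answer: 37670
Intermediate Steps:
y(N) = N*(1 + N)
(y(4) + 21231) + (12859 + 3560) = (4*(1 + 4) + 21231) + (12859 + 3560) = (4*5 + 21231) + 16419 = (20 + 21231) + 16419 = 21251 + 16419 = 37670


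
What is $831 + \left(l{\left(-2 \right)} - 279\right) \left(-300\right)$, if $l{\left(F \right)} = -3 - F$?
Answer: $84831$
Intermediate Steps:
$831 + \left(l{\left(-2 \right)} - 279\right) \left(-300\right) = 831 + \left(\left(-3 - -2\right) - 279\right) \left(-300\right) = 831 + \left(\left(-3 + 2\right) - 279\right) \left(-300\right) = 831 + \left(-1 - 279\right) \left(-300\right) = 831 - -84000 = 831 + 84000 = 84831$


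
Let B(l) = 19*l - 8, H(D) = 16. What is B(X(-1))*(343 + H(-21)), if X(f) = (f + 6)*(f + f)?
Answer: -71082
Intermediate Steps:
X(f) = 2*f*(6 + f) (X(f) = (6 + f)*(2*f) = 2*f*(6 + f))
B(l) = -8 + 19*l
B(X(-1))*(343 + H(-21)) = (-8 + 19*(2*(-1)*(6 - 1)))*(343 + 16) = (-8 + 19*(2*(-1)*5))*359 = (-8 + 19*(-10))*359 = (-8 - 190)*359 = -198*359 = -71082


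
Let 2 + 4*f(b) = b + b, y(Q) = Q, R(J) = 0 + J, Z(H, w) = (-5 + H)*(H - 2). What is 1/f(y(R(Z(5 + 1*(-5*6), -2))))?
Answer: 2/809 ≈ 0.0024722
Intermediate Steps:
Z(H, w) = (-5 + H)*(-2 + H)
R(J) = J
f(b) = -½ + b/2 (f(b) = -½ + (b + b)/4 = -½ + (2*b)/4 = -½ + b/2)
1/f(y(R(Z(5 + 1*(-5*6), -2)))) = 1/(-½ + (10 + (5 + 1*(-5*6))² - 7*(5 + 1*(-5*6)))/2) = 1/(-½ + (10 + (5 + 1*(-30))² - 7*(5 + 1*(-30)))/2) = 1/(-½ + (10 + (5 - 30)² - 7*(5 - 30))/2) = 1/(-½ + (10 + (-25)² - 7*(-25))/2) = 1/(-½ + (10 + 625 + 175)/2) = 1/(-½ + (½)*810) = 1/(-½ + 405) = 1/(809/2) = 2/809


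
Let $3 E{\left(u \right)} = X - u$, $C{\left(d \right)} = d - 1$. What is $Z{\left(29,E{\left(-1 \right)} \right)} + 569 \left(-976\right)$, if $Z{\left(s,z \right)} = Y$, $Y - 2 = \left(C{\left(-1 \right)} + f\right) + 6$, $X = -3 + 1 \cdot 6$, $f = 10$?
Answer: $-555328$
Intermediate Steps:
$X = 3$ ($X = -3 + 6 = 3$)
$C{\left(d \right)} = -1 + d$
$E{\left(u \right)} = 1 - \frac{u}{3}$ ($E{\left(u \right)} = \frac{3 - u}{3} = 1 - \frac{u}{3}$)
$Y = 16$ ($Y = 2 + \left(\left(\left(-1 - 1\right) + 10\right) + 6\right) = 2 + \left(\left(-2 + 10\right) + 6\right) = 2 + \left(8 + 6\right) = 2 + 14 = 16$)
$Z{\left(s,z \right)} = 16$
$Z{\left(29,E{\left(-1 \right)} \right)} + 569 \left(-976\right) = 16 + 569 \left(-976\right) = 16 - 555344 = -555328$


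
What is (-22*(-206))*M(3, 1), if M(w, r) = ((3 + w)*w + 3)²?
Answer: 1998612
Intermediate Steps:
M(w, r) = (3 + w*(3 + w))² (M(w, r) = (w*(3 + w) + 3)² = (3 + w*(3 + w))²)
(-22*(-206))*M(3, 1) = (-22*(-206))*(3 + 3² + 3*3)² = 4532*(3 + 9 + 9)² = 4532*21² = 4532*441 = 1998612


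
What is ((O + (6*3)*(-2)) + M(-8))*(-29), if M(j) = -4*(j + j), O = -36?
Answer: 232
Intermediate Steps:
M(j) = -8*j
((O + (6*3)*(-2)) + M(-8))*(-29) = ((-36 + (6*3)*(-2)) - 8*(-8))*(-29) = ((-36 + 18*(-2)) + 64)*(-29) = ((-36 - 36) + 64)*(-29) = (-72 + 64)*(-29) = -8*(-29) = 232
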